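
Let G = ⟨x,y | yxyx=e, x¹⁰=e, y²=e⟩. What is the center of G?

An element z ∈ Z(G) iff z commutes with every generator.
For example x⁵ is central: (x⁵)·x = x⁶ = x·(x⁵); (x⁵)·y = x⁵y = y·(x⁵).
Whereas x ∉ Z(G) since x·y = xy ≠ x⁹y = y·x.
Checking each of the 20 elements this way gives Z(G) = {e, x⁵}, of order 2.

Answer: {e, x⁵}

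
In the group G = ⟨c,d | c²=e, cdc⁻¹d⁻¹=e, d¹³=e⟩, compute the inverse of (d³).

The order of (d³) is 13 (smallest k with (d³)ᵏ = e), so (d³)⁻¹ = (d³)¹² = d¹⁰.
Check: (d³) · (d¹⁰) → (d³) · d¹⁰ = e, giving e as required.

Answer: d¹⁰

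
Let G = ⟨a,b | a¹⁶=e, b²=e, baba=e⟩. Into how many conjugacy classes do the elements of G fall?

The conjugacy classes (representative and size) are:
  [e] (size 1), [a¹⁵] (size 2), [a²] (size 2), [a³] (size 2), [a¹²] (size 2), [a⁵] (size 2), [a⁶] (size 2), [a⁷] (size 2), [a⁸] (size 1), [a²b] (size 8), [a¹⁵b] (size 8).
Class equation: 1 + 2 + 2 + 2 + 2 + 2 + 2 + 2 + 1 + 8 + 8 = 32 = |G|. So G has 11 conjugacy classes.

Answer: 11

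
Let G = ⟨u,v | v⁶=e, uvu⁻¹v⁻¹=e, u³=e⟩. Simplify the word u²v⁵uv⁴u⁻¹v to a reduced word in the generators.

Multiply left to right, reducing at each step:
  (u²) · v⁵ = u²v⁵
  (u²v⁵) · u = v⁵
  (v⁵) · v⁴ = v³
  (v³) · u⁻¹ = u²v³
  (u²v³) · v = u²v⁴

Answer: u²v⁴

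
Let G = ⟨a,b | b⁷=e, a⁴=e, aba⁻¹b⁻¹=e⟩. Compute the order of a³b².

Compute successive powers until reaching e:
  (a³b²)¹ = a³b², (a³b²)² = a²b⁴, (a³b²)³ = ab⁶, (a³b²)⁴ = b, (a³b²)⁵ = a³b³, (a³b²)⁶ = a²b⁵, (a³b²)⁷ = a, (a³b²)⁸ = b², (a³b²)⁹ = a³b⁴, (a³b²)¹⁰ = a²b⁶, (a³b²)¹¹ = ab, (a³b²)¹² = b³, (a³b²)¹³ = a³b⁵, (a³b²)¹⁴ = a², (a³b²)¹⁵ = ab², (a³b²)¹⁶ = b⁴, (a³b²)¹⁷ = a³b⁶, (a³b²)¹⁸ = a²b, (a³b²)¹⁹ = ab³, (a³b²)²⁰ = b⁵, (a³b²)²¹ = a³, (a³b²)²² = a²b², (a³b²)²³ = ab⁴, (a³b²)²⁴ = b⁶, (a³b²)²⁵ = a³b, (a³b²)²⁶ = a²b³, (a³b²)²⁷ = ab⁵, (a³b²)²⁸ = e.
The smallest positive k with (a³b²)ᵏ = e is 28.

Answer: 28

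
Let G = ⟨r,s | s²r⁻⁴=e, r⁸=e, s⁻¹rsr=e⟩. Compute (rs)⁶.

Compute successive powers of (rs), reducing at each step:
  (rs)²: (rs) · r = s;   s · s = r⁴
  (rs)³: (r⁴) · r = r⁵;   (r⁵) · s = rs⁻¹
  (rs)⁴: (rs⁻¹) · r = s⁻¹;   (s⁻¹) · s = e
  (rs)⁵: e · r = r;   r · s = rs
  (rs)⁶: (rs) · r = s;   s · s = r⁴

Answer: r⁴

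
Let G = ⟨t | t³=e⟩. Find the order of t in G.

Compute successive powers until reaching e:
  t¹ = t, t² = t², t³ = e.
The smallest positive k with tᵏ = e is 3.

Answer: 3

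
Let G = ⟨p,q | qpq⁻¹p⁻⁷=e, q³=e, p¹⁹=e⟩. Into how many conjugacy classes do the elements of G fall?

The conjugacy classes (representative and size) are:
  [e] (size 1), [p¹¹] (size 3), [p¹⁴] (size 3), [p⁶] (size 3), [p¹⁷] (size 3), [p¹²] (size 3), [p¹⁰] (size 3), [p²q] (size 19), [p¹⁸q²] (size 19).
Class equation: 1 + 3 + 3 + 3 + 3 + 3 + 3 + 19 + 19 = 57 = |G|. So G has 9 conjugacy classes.

Answer: 9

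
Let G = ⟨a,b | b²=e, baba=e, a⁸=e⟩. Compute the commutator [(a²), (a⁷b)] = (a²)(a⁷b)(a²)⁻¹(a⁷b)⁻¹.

[(a²), (a⁷b)] = (a²)·(a⁷b)·(a²)⁻¹·(a⁷b)⁻¹.
  (a²) · (a⁷b) = ab
  (ab) · (a⁶) = a³b
  (a³b) · (a⁷b) = a⁴

Answer: a⁴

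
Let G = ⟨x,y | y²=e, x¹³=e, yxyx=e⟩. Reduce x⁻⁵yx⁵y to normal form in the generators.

Multiply left to right, reducing at each step:
  (x⁸) · y = x⁸y
  (x⁸y) · x⁵ = x³y
  (x³y) · y = x³

Answer: x³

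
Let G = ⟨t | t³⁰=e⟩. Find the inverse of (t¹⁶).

The order of (t¹⁶) is 15 (smallest k with (t¹⁶)ᵏ = e), so (t¹⁶)⁻¹ = (t¹⁶)¹⁴ = t¹⁴.
Check: (t¹⁶) · (t¹⁴) → (t¹⁶) · t¹⁴ = e, giving e as required.

Answer: t¹⁴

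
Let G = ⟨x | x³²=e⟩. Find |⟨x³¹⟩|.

|⟨x³¹⟩| equals the order of x³¹. Compute successive powers until reaching e:
  (x³¹)¹ = x³¹, (x³¹)² = x³⁰, (x³¹)³ = x²⁹, (x³¹)⁴ = x²⁸, (x³¹)⁵ = x²⁷, (x³¹)⁶ = x²⁶, (x³¹)⁷ = x²⁵, (x³¹)⁸ = x²⁴, (x³¹)⁹ = x²³, (x³¹)¹⁰ = x²², (x³¹)¹¹ = x²¹, (x³¹)¹² = x²⁰, (x³¹)¹³ = x¹⁹, (x³¹)¹⁴ = x¹⁸, (x³¹)¹⁵ = x¹⁷, (x³¹)¹⁶ = x¹⁶, (x³¹)¹⁷ = x¹⁵, (x³¹)¹⁸ = x¹⁴, (x³¹)¹⁹ = x¹³, (x³¹)²⁰ = x¹², (x³¹)²¹ = x¹¹, (x³¹)²² = x¹⁰, (x³¹)²³ = x⁹, (x³¹)²⁴ = x⁸, (x³¹)²⁵ = x⁷, (x³¹)²⁶ = x⁶, (x³¹)²⁷ = x⁵, (x³¹)²⁸ = x⁴, (x³¹)²⁹ = x³, (x³¹)³⁰ = x², (x³¹)³¹ = x, (x³¹)³² = e.
The smallest positive k with (x³¹)ᵏ = e is 32, so |⟨x³¹⟩| = 32.

Answer: 32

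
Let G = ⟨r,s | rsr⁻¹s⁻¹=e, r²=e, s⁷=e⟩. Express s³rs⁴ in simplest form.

Multiply left to right, reducing at each step:
  (s³) · r = rs³
  (rs³) · s⁴ = r

Answer: r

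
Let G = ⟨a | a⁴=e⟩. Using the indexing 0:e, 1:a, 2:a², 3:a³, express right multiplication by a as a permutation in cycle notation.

(0 1 2 3)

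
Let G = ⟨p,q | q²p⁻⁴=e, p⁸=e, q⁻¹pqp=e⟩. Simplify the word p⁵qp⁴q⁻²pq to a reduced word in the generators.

Multiply left to right, reducing at each step:
  (p⁵) · q = pq⁻¹
  (pq⁻¹) · p⁴ = pq
  (pq) · q⁻² = pq⁻¹
  (pq⁻¹) · p = q⁻¹
  (q⁻¹) · q = e

Answer: e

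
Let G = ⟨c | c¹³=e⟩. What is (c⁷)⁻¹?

The order of (c⁷) is 13 (smallest k with (c⁷)ᵏ = e), so (c⁷)⁻¹ = (c⁷)¹² = c⁶.
Check: (c⁷) · (c⁶) → (c⁷) · c⁶ = e, giving e as required.

Answer: c⁶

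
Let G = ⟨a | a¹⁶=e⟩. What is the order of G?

G is generated by a single element, so G is cyclic. The relator gives a¹⁶ = e and no smaller power is forced to be e, so the 16 powers {a, e, a², a³, a⁴, a⁵, a⁶, a⁷, a⁸, a⁹, a¹², a¹³, a¹¹, a¹⁰, a¹⁴, a¹⁵} are distinct. Hence |G| = 16.

Answer: 16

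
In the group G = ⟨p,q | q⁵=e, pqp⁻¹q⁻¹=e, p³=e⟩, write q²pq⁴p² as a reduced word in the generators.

Multiply left to right, reducing at each step:
  (q²) · p = pq²
  (pq²) · q⁴ = pq
  (pq) · p² = q

Answer: q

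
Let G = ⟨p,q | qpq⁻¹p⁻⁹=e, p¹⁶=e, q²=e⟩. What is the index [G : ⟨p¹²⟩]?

First find ord(p¹²) by computing successive powers:
  (p¹²)¹ = p¹², (p¹²)² = p⁸, (p¹²)³ = p⁴, (p¹²)⁴ = e.
So |⟨p¹²⟩| = ord(p¹²) = 4. With |G| = 32, by Lagrange [G : ⟨p¹²⟩] = 32/4 = 8.

Answer: 8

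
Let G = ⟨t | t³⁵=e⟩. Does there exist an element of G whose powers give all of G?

|G| = 35. The element t has order 35 (its powers give 35 distinct elements), so ⟨t⟩ = G and G is cyclic.

Answer: Yes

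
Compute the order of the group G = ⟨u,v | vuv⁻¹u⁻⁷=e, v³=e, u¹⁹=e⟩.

Enumerate words in the generators, reducing via the relations: the distinct elements are
  {e, u, v, uv, u², u³, u⁴, u⁵, u⁶, u⁷, u⁸, u⁹, v², uv², u²v, u³v, u¹², u¹³, u¹¹, u¹⁰, u¹⁴, u¹⁵, u¹⁶, u¹⁷, u¹⁸, u⁴v, u⁵v, u⁶v, u⁷v, u⁸v, u⁹v, u²v², u³v², u¹²v, u¹³v, u¹¹v, u¹⁰v, u¹⁴v, u¹⁵v, u¹⁶v, u¹⁷v, u¹⁸v, u⁴v², u⁵v², u⁶v², u⁷v², u⁸v², u⁹v², u¹²v², u¹³v², u¹¹v², u¹⁰v², u¹⁴v², u¹⁵v², u¹⁶v², u¹⁷v², u¹⁸v²}.
No further products give new elements, so |G| = 57.

Answer: 57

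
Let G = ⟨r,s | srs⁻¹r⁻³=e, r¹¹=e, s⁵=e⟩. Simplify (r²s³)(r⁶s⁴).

Compute (r²s³) · (r⁶s⁴) by multiplying left to right and reducing via the relations at each step:
  (r²s³) · r⁶ = r¹⁰s³
  (r¹⁰s³) · s⁴ = r¹⁰s²

Answer: r¹⁰s²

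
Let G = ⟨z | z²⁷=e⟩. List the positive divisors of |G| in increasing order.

|G| = 27 = 3³. By Lagrange's theorem the order of any subgroup divides 27; the divisors of 27 are 1, 3, 9, 27.

Answer: 1, 3, 9, 27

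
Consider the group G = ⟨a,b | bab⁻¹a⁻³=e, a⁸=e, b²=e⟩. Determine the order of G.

Enumerate words in the generators, reducing via the relations: the distinct elements are
  {a, b, e, ab, a², a³, a⁴, a⁵, a⁶, a⁷, a²b, a³b, a⁴b, a⁵b, a⁶b, a⁷b}.
No further products give new elements, so |G| = 16.

Answer: 16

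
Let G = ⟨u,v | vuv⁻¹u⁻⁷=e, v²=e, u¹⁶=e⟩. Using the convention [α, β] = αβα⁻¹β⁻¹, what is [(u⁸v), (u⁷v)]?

[(u⁸v), (u⁷v)] = (u⁸v)·(u⁷v)·(u⁸v)⁻¹·(u⁷v)⁻¹.
  (u⁸v) · (u⁷v) = u⁹
  (u⁹) · (u⁸v) = uv
  (uv) · (u¹⁵v) = u¹⁰

Answer: u¹⁰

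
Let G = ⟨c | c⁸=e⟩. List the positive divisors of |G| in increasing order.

|G| = 8 = 2³. By Lagrange's theorem the order of any subgroup divides 8; the divisors of 8 are 1, 2, 4, 8.

Answer: 1, 2, 4, 8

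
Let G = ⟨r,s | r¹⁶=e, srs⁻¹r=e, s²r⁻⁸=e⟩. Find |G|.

Enumerate words in the generators, reducing via the relations: the distinct elements are
  {e, r, s, rs, r², r³, r⁴, r⁵, r⁶, r⁷, r⁸, r⁹, r²s, r³s, r¹², r¹³, r¹¹, r¹⁰, r¹⁴, r¹⁵, r⁴s, r⁵s, r⁶s, r⁷s, s⁻¹, rs⁻¹, r²s⁻¹, r³s⁻¹, r⁴s⁻¹, r⁵s⁻¹, r⁶s⁻¹, r⁷s⁻¹}.
No further products give new elements, so |G| = 32.

Answer: 32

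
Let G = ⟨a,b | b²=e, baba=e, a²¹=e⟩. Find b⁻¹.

The order of b is 2 (smallest k with bᵏ = e), so b⁻¹ = b¹ = b.
Check: b · b → b · b = e, giving e as required.

Answer: b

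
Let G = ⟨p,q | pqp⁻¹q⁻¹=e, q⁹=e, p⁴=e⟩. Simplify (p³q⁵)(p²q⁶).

Compute (p³q⁵) · (p²q⁶) by multiplying left to right and reducing via the relations at each step:
  (p³q⁵) · p² = pq⁵
  (pq⁵) · q⁶ = pq²

Answer: pq²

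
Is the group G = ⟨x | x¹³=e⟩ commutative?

G has a single generator, so G is cyclic and hence abelian.

Answer: Yes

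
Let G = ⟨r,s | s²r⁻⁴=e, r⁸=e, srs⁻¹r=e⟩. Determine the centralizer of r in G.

⟨r⟩ ⊆ C_G(r) since powers of r commute with r; so |C_G(r)| ≥ |⟨r⟩| = 8.
By orbit–stabilizer, |C_G(r)| = |G| / |conj. class of r| = 16 / 2 = 8.
The 8 elements commuting with r are {e, r, r², r³, r⁴, r⁵, r⁶, r⁷}.

Answer: {e, r, r², r³, r⁴, r⁵, r⁶, r⁷}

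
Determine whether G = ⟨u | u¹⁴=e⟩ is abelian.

G has a single generator, so G is cyclic and hence abelian.

Answer: Yes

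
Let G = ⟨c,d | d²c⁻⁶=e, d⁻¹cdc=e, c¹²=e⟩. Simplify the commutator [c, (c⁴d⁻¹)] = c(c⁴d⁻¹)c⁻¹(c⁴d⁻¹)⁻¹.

[c, (c⁴d⁻¹)] = c·(c⁴d⁻¹)·c⁻¹·(c⁴d⁻¹)⁻¹.
  c · (c⁴d⁻¹) = c⁵d⁻¹
  (c⁵d⁻¹) · (c¹¹) = d
  d · (c⁴d) = c²

Answer: c²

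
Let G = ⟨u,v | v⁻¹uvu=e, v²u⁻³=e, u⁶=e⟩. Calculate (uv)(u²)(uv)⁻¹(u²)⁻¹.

[(uv), (u²)] = (uv)·(u²)·(uv)⁻¹·(u²)⁻¹.
  (uv) · (u²) = u²v⁻¹
  (u²v⁻¹) · (uv⁻¹) = u⁴
  (u⁴) · (u⁴) = u²

Answer: u²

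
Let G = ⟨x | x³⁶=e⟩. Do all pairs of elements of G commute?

G has a single generator, so G is cyclic and hence abelian.

Answer: Yes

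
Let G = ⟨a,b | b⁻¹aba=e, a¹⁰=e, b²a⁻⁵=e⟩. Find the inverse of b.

The order of b is 4 (smallest k with bᵏ = e), so b⁻¹ = b³ = b⁻¹.
Check: b · (b⁻¹) → b · b⁻¹ = e, giving e as required.

Answer: b⁻¹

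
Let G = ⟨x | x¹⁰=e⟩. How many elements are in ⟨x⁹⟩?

|⟨x⁹⟩| equals the order of x⁹. Compute successive powers until reaching e:
  (x⁹)¹ = x⁹, (x⁹)² = x⁸, (x⁹)³ = x⁷, (x⁹)⁴ = x⁶, (x⁹)⁵ = x⁵, (x⁹)⁶ = x⁴, (x⁹)⁷ = x³, (x⁹)⁸ = x², (x⁹)⁹ = x, (x⁹)¹⁰ = e.
The smallest positive k with (x⁹)ᵏ = e is 10, so |⟨x⁹⟩| = 10.

Answer: 10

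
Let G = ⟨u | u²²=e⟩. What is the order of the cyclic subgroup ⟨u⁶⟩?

|⟨u⁶⟩| equals the order of u⁶. Compute successive powers until reaching e:
  (u⁶)¹ = u⁶, (u⁶)² = u¹², (u⁶)³ = u¹⁸, (u⁶)⁴ = u², (u⁶)⁵ = u⁸, (u⁶)⁶ = u¹⁴, (u⁶)⁷ = u²⁰, (u⁶)⁸ = u⁴, (u⁶)⁹ = u¹⁰, (u⁶)¹⁰ = u¹⁶, (u⁶)¹¹ = e.
The smallest positive k with (u⁶)ᵏ = e is 11, so |⟨u⁶⟩| = 11.

Answer: 11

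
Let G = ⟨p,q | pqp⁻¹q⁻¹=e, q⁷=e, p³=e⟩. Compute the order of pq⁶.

Compute successive powers until reaching e:
  (pq⁶)¹ = pq⁶, (pq⁶)² = p²q⁵, (pq⁶)³ = q⁴, (pq⁶)⁴ = pq³, (pq⁶)⁵ = p²q², (pq⁶)⁶ = q, (pq⁶)⁷ = p, (pq⁶)⁸ = p²q⁶, (pq⁶)⁹ = q⁵, (pq⁶)¹⁰ = pq⁴, (pq⁶)¹¹ = p²q³, (pq⁶)¹² = q², (pq⁶)¹³ = pq, (pq⁶)¹⁴ = p², (pq⁶)¹⁵ = q⁶, (pq⁶)¹⁶ = pq⁵, (pq⁶)¹⁷ = p²q⁴, (pq⁶)¹⁸ = q³, (pq⁶)¹⁹ = pq², (pq⁶)²⁰ = p²q, (pq⁶)²¹ = e.
The smallest positive k with (pq⁶)ᵏ = e is 21.

Answer: 21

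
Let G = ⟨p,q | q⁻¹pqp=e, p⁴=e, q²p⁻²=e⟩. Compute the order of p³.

Compute successive powers until reaching e:
  (p³)¹ = p³, (p³)² = p², (p³)³ = p, (p³)⁴ = e.
The smallest positive k with (p³)ᵏ = e is 4.

Answer: 4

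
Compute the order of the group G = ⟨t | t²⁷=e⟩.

G is generated by a single element, so G is cyclic. The relator gives t²⁷ = e and no smaller power is forced to be e, so the 27 powers {e, t, t², t³, t⁴, t⁵, t⁶, t⁷, t⁸, t⁹, t²², t²³, t²¹, t²⁰, t²⁴, t²⁵, t²⁶, t¹², t¹³, t¹¹, t¹⁰, t¹⁴, t¹⁵, t¹⁶, t¹⁷, t¹⁸, t¹⁹} are distinct. Hence |G| = 27.

Answer: 27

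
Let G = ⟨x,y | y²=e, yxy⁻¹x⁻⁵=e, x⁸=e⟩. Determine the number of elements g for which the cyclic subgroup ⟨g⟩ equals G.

⟨g⟩ = G would require ord(g) = |G| = 16, but the maximum element order in G is 8 < 16. So G is not cyclic and no single element generates it: the count is 0.

Answer: 0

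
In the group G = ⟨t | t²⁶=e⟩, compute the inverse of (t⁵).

The order of (t⁵) is 26 (smallest k with (t⁵)ᵏ = e), so (t⁵)⁻¹ = (t⁵)²⁵ = t²¹.
Check: (t⁵) · (t²¹) → (t⁵) · t²¹ = e, giving e as required.

Answer: t²¹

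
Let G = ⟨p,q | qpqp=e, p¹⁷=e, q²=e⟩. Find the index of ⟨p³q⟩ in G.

First find ord(p³q) by computing successive powers:
  (p³q)¹ = p³q, (p³q)² = e.
So |⟨p³q⟩| = ord(p³q) = 2. With |G| = 34, by Lagrange [G : ⟨p³q⟩] = 34/2 = 17.

Answer: 17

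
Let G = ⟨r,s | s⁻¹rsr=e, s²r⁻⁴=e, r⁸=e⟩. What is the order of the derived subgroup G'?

G' = [G, G] is generated by all commutators. The generator-pair commutators are: [r, s] = r².
The subgroup they normally generate is {e, r², r⁴, r⁶}, of order 4.
Check: |G/G'| = 16/4 = 4 is the order of the abelianisation.

Answer: 4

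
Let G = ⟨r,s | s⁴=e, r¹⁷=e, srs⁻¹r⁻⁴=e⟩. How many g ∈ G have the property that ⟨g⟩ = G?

⟨g⟩ = G would require ord(g) = |G| = 68, but the maximum element order in G is 17 < 68. So G is not cyclic and no single element generates it: the count is 0.

Answer: 0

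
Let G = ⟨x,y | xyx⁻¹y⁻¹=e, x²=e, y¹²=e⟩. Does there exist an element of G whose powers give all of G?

|G| = 24, but the maximum element order in G is 12 < 24. No single element generates all of G, so G is not cyclic.

Answer: No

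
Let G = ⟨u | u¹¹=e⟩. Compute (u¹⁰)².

Compute successive powers of (u¹⁰), reducing at each step:
  (u¹⁰)²: (u¹⁰) · u¹⁰ = u⁹

Answer: u⁹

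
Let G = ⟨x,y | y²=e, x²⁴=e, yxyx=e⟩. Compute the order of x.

Compute successive powers until reaching e:
  x¹ = x, x² = x², x³ = x³, x⁴ = x⁴, x⁵ = x⁵, x⁶ = x⁶, x⁷ = x⁷, x⁸ = x⁸, x⁹ = x⁹, x¹⁰ = x¹⁰, x¹¹ = x¹¹, x¹² = x¹², x¹³ = x¹³, x¹⁴ = x¹⁴, x¹⁵ = x¹⁵, x¹⁶ = x¹⁶, x¹⁷ = x¹⁷, x¹⁸ = x¹⁸, x¹⁹ = x¹⁹, x²⁰ = x²⁰, x²¹ = x²¹, x²² = x²², x²³ = x²³, x²⁴ = e.
The smallest positive k with xᵏ = e is 24.

Answer: 24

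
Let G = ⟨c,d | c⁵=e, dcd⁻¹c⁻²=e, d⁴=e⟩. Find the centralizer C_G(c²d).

⟨c²d⟩ ⊆ C_G(c²d) since powers of c²d commute with c²d; so |C_G(c²d)| ≥ |⟨c²d⟩| = 4.
By orbit–stabilizer, |C_G(c²d)| = |G| / |conj. class of c²d| = 20 / 5 = 4.
The 4 elements commuting with c²d are {e, c²d, cd², c⁴d³}.

Answer: {e, c²d, cd², c⁴d³}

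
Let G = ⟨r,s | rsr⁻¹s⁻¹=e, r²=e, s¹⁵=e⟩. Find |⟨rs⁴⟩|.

|⟨rs⁴⟩| equals the order of rs⁴. Compute successive powers until reaching e:
  (rs⁴)¹ = rs⁴, (rs⁴)² = s⁸, (rs⁴)³ = rs¹², (rs⁴)⁴ = s, (rs⁴)⁵ = rs⁵, (rs⁴)⁶ = s⁹, (rs⁴)⁷ = rs¹³, (rs⁴)⁸ = s², (rs⁴)⁹ = rs⁶, (rs⁴)¹⁰ = s¹⁰, (rs⁴)¹¹ = rs¹⁴, (rs⁴)¹² = s³, (rs⁴)¹³ = rs⁷, (rs⁴)¹⁴ = s¹¹, (rs⁴)¹⁵ = r, (rs⁴)¹⁶ = s⁴, (rs⁴)¹⁷ = rs⁸, (rs⁴)¹⁸ = s¹², (rs⁴)¹⁹ = rs, (rs⁴)²⁰ = s⁵, (rs⁴)²¹ = rs⁹, (rs⁴)²² = s¹³, (rs⁴)²³ = rs², (rs⁴)²⁴ = s⁶, (rs⁴)²⁵ = rs¹⁰, (rs⁴)²⁶ = s¹⁴, (rs⁴)²⁷ = rs³, (rs⁴)²⁸ = s⁷, (rs⁴)²⁹ = rs¹¹, (rs⁴)³⁰ = e.
The smallest positive k with (rs⁴)ᵏ = e is 30, so |⟨rs⁴⟩| = 30.

Answer: 30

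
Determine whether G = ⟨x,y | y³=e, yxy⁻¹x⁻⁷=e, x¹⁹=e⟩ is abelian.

x·y = xy but y·x = x⁷y, so x·y ≠ y·x and G is not abelian.

Answer: No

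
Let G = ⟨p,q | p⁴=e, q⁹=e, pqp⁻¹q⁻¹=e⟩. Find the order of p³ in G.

Compute successive powers until reaching e:
  (p³)¹ = p³, (p³)² = p², (p³)³ = p, (p³)⁴ = e.
The smallest positive k with (p³)ᵏ = e is 4.

Answer: 4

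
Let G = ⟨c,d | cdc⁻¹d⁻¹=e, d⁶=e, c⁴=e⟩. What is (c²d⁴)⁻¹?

The order of (c²d⁴) is 6 (smallest k with (c²d⁴)ᵏ = e), so (c²d⁴)⁻¹ = (c²d⁴)⁵ = c²d².
Check: (c²d⁴) · (c²d²) → (c²d⁴) · c² = d⁴;   (d⁴) · d² = e, giving e as required.

Answer: c²d²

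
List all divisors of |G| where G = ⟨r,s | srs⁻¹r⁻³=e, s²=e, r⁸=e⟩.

|G| = 16 = 2⁴. By Lagrange's theorem the order of any subgroup divides 16; the divisors of 16 are 1, 2, 4, 8, 16.

Answer: 1, 2, 4, 8, 16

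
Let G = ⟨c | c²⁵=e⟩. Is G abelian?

G has a single generator, so G is cyclic and hence abelian.

Answer: Yes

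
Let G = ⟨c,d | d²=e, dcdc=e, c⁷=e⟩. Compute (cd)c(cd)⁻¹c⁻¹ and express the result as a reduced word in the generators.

[(cd), c] = (cd)·c·(cd)⁻¹·c⁻¹.
  (cd) · c = d
  d · (cd) = c⁶
  (c⁶) · (c⁶) = c⁵

Answer: c⁵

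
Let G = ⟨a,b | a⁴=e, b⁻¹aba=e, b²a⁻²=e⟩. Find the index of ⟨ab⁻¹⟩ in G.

First find ord(ab⁻¹) by computing successive powers:
  (ab⁻¹)¹ = ab⁻¹, (ab⁻¹)² = a², (ab⁻¹)³ = ab, (ab⁻¹)⁴ = e.
So |⟨ab⁻¹⟩| = ord(ab⁻¹) = 4. With |G| = 8, by Lagrange [G : ⟨ab⁻¹⟩] = 8/4 = 2.

Answer: 2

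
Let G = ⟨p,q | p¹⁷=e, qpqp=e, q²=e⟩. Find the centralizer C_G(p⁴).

⟨p⁴⟩ ⊆ C_G(p⁴) since powers of p⁴ commute with p⁴; so |C_G(p⁴)| ≥ |⟨p⁴⟩| = 17.
By orbit–stabilizer, |C_G(p⁴)| = |G| / |conj. class of p⁴| = 34 / 2 = 17.
The 17 elements commuting with p⁴ are {e, p, p², p³, p⁴, p⁵, p⁶, p⁷, p⁸, p⁹, p¹⁰, p¹¹, p¹², p¹³, p¹⁴, p¹⁵, p¹⁶}.

Answer: {e, p, p², p³, p⁴, p⁵, p⁶, p⁷, p⁸, p⁹, p¹⁰, p¹¹, p¹², p¹³, p¹⁴, p¹⁵, p¹⁶}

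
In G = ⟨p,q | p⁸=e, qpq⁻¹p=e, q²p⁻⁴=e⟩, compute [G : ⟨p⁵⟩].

First find ord(p⁵) by computing successive powers:
  (p⁵)¹ = p⁵, (p⁵)² = p², (p⁵)³ = p⁷, (p⁵)⁴ = p⁴, (p⁵)⁵ = p, (p⁵)⁶ = p⁶, (p⁵)⁷ = p³, (p⁵)⁸ = e.
So |⟨p⁵⟩| = ord(p⁵) = 8. With |G| = 16, by Lagrange [G : ⟨p⁵⟩] = 16/8 = 2.

Answer: 2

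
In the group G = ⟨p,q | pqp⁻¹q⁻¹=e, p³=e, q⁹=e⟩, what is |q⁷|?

Compute successive powers until reaching e:
  (q⁷)¹ = q⁷, (q⁷)² = q⁵, (q⁷)³ = q³, (q⁷)⁴ = q, (q⁷)⁵ = q⁸, (q⁷)⁶ = q⁶, (q⁷)⁷ = q⁴, (q⁷)⁸ = q², (q⁷)⁹ = e.
The smallest positive k with (q⁷)ᵏ = e is 9.

Answer: 9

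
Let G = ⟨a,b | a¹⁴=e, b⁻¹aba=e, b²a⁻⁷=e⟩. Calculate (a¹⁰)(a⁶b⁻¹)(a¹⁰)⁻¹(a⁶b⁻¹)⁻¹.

[(a¹⁰), (a⁶b⁻¹)] = (a¹⁰)·(a⁶b⁻¹)·(a¹⁰)⁻¹·(a⁶b⁻¹)⁻¹.
  (a¹⁰) · (a⁶b⁻¹) = a²b⁻¹
  (a²b⁻¹) · (a⁴) = a⁵b
  (a⁵b) · (a⁶b) = a⁶

Answer: a⁶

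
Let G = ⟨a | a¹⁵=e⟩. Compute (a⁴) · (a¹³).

Compute (a⁴) · (a¹³) by multiplying left to right and reducing via the relations at each step:
  (a⁴) · a¹³ = a²

Answer: a²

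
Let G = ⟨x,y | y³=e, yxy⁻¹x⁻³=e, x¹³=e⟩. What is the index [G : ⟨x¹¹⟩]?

First find ord(x¹¹) by computing successive powers:
  (x¹¹)¹ = x¹¹, (x¹¹)² = x⁹, (x¹¹)³ = x⁷, (x¹¹)⁴ = x⁵, (x¹¹)⁵ = x³, (x¹¹)⁶ = x, (x¹¹)⁷ = x¹², (x¹¹)⁸ = x¹⁰, (x¹¹)⁹ = x⁸, (x¹¹)¹⁰ = x⁶, (x¹¹)¹¹ = x⁴, (x¹¹)¹² = x², (x¹¹)¹³ = e.
So |⟨x¹¹⟩| = ord(x¹¹) = 13. With |G| = 39, by Lagrange [G : ⟨x¹¹⟩] = 39/13 = 3.

Answer: 3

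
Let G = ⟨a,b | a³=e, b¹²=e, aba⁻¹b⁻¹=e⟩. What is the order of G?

Enumerate words in the generators, reducing via the relations: the distinct elements are
  {a, b, e, ab, a², b², b³, b⁴, b⁵, b⁶, b⁷, b⁸, b⁹, ab², ab³, ab⁴, ab⁵, ab⁶, ab⁷, ab⁸, ab⁹, a²b, b¹¹, b¹⁰, ab¹¹, ab¹⁰, a²b², a²b³, a²b⁴, a²b⁵, a²b⁶, a²b⁷, a²b⁸, a²b⁹, a²b¹¹, a²b¹⁰}.
No further products give new elements, so |G| = 36.

Answer: 36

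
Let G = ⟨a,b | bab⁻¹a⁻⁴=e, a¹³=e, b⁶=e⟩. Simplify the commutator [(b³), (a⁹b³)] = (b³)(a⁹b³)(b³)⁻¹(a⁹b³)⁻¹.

[(b³), (a⁹b³)] = (b³)·(a⁹b³)·(b³)⁻¹·(a⁹b³)⁻¹.
  (b³) · (a⁹b³) = a⁴
  (a⁴) · (b³) = a⁴b³
  (a⁴b³) · (a⁹b³) = a⁸

Answer: a⁸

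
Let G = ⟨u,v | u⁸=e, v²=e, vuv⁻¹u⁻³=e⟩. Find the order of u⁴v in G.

Compute successive powers until reaching e:
  (u⁴v)¹ = u⁴v, (u⁴v)² = e.
The smallest positive k with (u⁴v)ᵏ = e is 2.

Answer: 2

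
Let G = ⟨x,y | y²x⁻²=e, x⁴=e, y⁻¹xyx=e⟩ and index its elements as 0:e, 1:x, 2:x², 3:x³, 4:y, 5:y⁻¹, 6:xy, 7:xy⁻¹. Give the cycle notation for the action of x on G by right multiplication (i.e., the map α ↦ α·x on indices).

(0 1 2 3)(4 7 5 6)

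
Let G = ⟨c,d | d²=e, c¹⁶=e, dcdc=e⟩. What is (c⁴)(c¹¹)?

Compute (c⁴) · (c¹¹) by multiplying left to right and reducing via the relations at each step:
  (c⁴) · c¹¹ = c¹⁵

Answer: c¹⁵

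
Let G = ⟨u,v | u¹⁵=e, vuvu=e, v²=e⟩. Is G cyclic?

Every cyclic group is abelian. But u·v = uv while v·u = u¹⁴v, so u·v ≠ v·u and G is not abelian. Hence G is not cyclic.

Answer: No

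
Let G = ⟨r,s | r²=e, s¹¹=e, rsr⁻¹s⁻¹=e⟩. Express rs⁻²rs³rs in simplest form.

Multiply left to right, reducing at each step:
  r · s⁻² = rs⁹
  (rs⁹) · r = s⁹
  (s⁹) · s³ = s
  s · r = rs
  (rs) · s = rs²

Answer: rs²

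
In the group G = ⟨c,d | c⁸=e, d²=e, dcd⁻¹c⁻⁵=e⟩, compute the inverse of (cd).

The order of (cd) is 8 (smallest k with (cd)ᵏ = e), so (cd)⁻¹ = (cd)⁷ = c³d.
Check: (cd) · (c³d) → (cd) · c³ = d;   d · d = e, giving e as required.

Answer: c³d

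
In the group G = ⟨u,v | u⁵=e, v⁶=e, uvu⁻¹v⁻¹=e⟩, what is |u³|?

Compute successive powers until reaching e:
  (u³)¹ = u³, (u³)² = u, (u³)³ = u⁴, (u³)⁴ = u², (u³)⁵ = e.
The smallest positive k with (u³)ᵏ = e is 5.

Answer: 5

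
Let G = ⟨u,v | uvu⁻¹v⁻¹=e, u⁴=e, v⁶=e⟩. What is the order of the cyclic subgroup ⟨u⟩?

|⟨u⟩| equals the order of u. Compute successive powers until reaching e:
  u¹ = u, u² = u², u³ = u³, u⁴ = e.
The smallest positive k with uᵏ = e is 4, so |⟨u⟩| = 4.

Answer: 4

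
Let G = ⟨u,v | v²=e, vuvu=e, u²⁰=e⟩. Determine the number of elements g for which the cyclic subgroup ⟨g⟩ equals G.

⟨g⟩ = G would require ord(g) = |G| = 40, but the maximum element order in G is 20 < 40. So G is not cyclic and no single element generates it: the count is 0.

Answer: 0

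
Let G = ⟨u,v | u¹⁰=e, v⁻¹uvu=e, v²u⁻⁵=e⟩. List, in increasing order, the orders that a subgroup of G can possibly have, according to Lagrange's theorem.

|G| = 20 = 2² · 5. By Lagrange's theorem the order of any subgroup divides 20; the divisors of 20 are 1, 2, 4, 5, 10, 20.

Answer: 1, 2, 4, 5, 10, 20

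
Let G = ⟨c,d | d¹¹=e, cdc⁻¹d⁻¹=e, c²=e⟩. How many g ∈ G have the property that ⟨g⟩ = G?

G is cyclic of order 22. An element generates G iff its order is 22, and a cyclic group of order 22 has exactly φ(22) = 10 such elements.

Answer: 10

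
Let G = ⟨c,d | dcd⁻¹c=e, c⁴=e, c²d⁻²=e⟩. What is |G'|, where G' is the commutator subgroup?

G' = [G, G] is generated by all commutators. The generator-pair commutators are: [c, d] = c².
The subgroup they normally generate is {e, c²}, of order 2.
Check: |G/G'| = 8/2 = 4 is the order of the abelianisation.

Answer: 2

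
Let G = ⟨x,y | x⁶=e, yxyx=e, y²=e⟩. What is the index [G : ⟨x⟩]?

First find ord(x) by computing successive powers:
  x¹ = x, x² = x², x³ = x³, x⁴ = x⁴, x⁵ = x⁵, x⁶ = e.
So |⟨x⟩| = ord(x) = 6. With |G| = 12, by Lagrange [G : ⟨x⟩] = 12/6 = 2.

Answer: 2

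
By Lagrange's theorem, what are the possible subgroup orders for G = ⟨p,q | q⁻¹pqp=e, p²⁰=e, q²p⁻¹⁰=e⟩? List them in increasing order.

|G| = 40 = 2³ · 5. By Lagrange's theorem the order of any subgroup divides 40; the divisors of 40 are 1, 2, 4, 5, 8, 10, 20, 40.

Answer: 1, 2, 4, 5, 8, 10, 20, 40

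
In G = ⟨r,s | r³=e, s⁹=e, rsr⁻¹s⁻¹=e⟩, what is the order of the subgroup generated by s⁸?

|⟨s⁸⟩| equals the order of s⁸. Compute successive powers until reaching e:
  (s⁸)¹ = s⁸, (s⁸)² = s⁷, (s⁸)³ = s⁶, (s⁸)⁴ = s⁵, (s⁸)⁵ = s⁴, (s⁸)⁶ = s³, (s⁸)⁷ = s², (s⁸)⁸ = s, (s⁸)⁹ = e.
The smallest positive k with (s⁸)ᵏ = e is 9, so |⟨s⁸⟩| = 9.

Answer: 9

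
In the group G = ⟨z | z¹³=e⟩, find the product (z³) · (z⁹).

Compute (z³) · (z⁹) by multiplying left to right and reducing via the relations at each step:
  (z³) · z⁹ = z¹²

Answer: z¹²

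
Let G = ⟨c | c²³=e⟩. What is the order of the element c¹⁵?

Compute successive powers until reaching e:
  (c¹⁵)¹ = c¹⁵, (c¹⁵)² = c⁷, (c¹⁵)³ = c²², (c¹⁵)⁴ = c¹⁴, (c¹⁵)⁵ = c⁶, (c¹⁵)⁶ = c²¹, (c¹⁵)⁷ = c¹³, (c¹⁵)⁸ = c⁵, (c¹⁵)⁹ = c²⁰, (c¹⁵)¹⁰ = c¹², (c¹⁵)¹¹ = c⁴, (c¹⁵)¹² = c¹⁹, (c¹⁵)¹³ = c¹¹, (c¹⁵)¹⁴ = c³, (c¹⁵)¹⁵ = c¹⁸, (c¹⁵)¹⁶ = c¹⁰, (c¹⁵)¹⁷ = c², (c¹⁵)¹⁸ = c¹⁷, (c¹⁵)¹⁹ = c⁹, (c¹⁵)²⁰ = c, (c¹⁵)²¹ = c¹⁶, (c¹⁵)²² = c⁸, (c¹⁵)²³ = e.
The smallest positive k with (c¹⁵)ᵏ = e is 23.

Answer: 23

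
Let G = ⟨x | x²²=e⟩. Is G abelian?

G has a single generator, so G is cyclic and hence abelian.

Answer: Yes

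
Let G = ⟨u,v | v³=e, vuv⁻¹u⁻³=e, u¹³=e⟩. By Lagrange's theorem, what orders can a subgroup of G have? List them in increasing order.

|G| = 39 = 3 · 13. By Lagrange's theorem the order of any subgroup divides 39; the divisors of 39 are 1, 3, 13, 39.

Answer: 1, 3, 13, 39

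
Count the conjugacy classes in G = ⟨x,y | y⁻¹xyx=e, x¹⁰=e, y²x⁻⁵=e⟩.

The conjugacy classes (representative and size) are:
  [e] (size 1), [x] (size 2), [x⁸] (size 2), [x⁷] (size 2), [x⁴] (size 2), [x⁵] (size 1), [x⁴y] (size 5), [x²y⁻¹] (size 5).
Class equation: 1 + 2 + 2 + 2 + 2 + 1 + 5 + 5 = 20 = |G|. So G has 8 conjugacy classes.

Answer: 8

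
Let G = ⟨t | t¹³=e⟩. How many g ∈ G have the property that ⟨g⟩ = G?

G is cyclic of order 13. An element generates G iff its order is 13, and a cyclic group of order 13 has exactly φ(13) = 12 such elements.

Answer: 12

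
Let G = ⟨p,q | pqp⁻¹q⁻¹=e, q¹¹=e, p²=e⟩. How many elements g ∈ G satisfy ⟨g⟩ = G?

G is cyclic of order 22. An element generates G iff its order is 22, and a cyclic group of order 22 has exactly φ(22) = 10 such elements.

Answer: 10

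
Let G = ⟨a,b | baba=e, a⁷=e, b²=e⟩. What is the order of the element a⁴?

Compute successive powers until reaching e:
  (a⁴)¹ = a⁴, (a⁴)² = a, (a⁴)³ = a⁵, (a⁴)⁴ = a², (a⁴)⁵ = a⁶, (a⁴)⁶ = a³, (a⁴)⁷ = e.
The smallest positive k with (a⁴)ᵏ = e is 7.

Answer: 7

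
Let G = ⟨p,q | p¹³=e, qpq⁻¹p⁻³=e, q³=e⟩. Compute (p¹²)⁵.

Compute successive powers of (p¹²), reducing at each step:
  (p¹²)²: (p¹²) · p¹² = p¹¹
  (p¹²)³: (p¹¹) · p¹² = p¹⁰
  (p¹²)⁴: (p¹⁰) · p¹² = p⁹
  (p¹²)⁵: (p⁹) · p¹² = p⁸

Answer: p⁸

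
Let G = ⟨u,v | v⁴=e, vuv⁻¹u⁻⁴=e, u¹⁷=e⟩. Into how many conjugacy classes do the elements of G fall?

The conjugacy classes (representative and size) are:
  [e] (size 1), [u⁴] (size 4), [u²] (size 4), [u⁵] (size 4), [u¹¹] (size 4), [u⁷v] (size 17), [u³v²] (size 17), [u⁹v³] (size 17).
Class equation: 1 + 4 + 4 + 4 + 4 + 17 + 17 + 17 = 68 = |G|. So G has 8 conjugacy classes.

Answer: 8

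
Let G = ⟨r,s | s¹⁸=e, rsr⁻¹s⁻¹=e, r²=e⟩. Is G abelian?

Each pair of generators commutes: r·s = rs = s·r. Since the generators pairwise commute, every element of G commutes with every other, so G is abelian.

Answer: Yes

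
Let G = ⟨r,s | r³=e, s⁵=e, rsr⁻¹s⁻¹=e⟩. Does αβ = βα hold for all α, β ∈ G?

Each pair of generators commutes: r·s = rs = s·r. Since the generators pairwise commute, every element of G commutes with every other, so G is abelian.

Answer: Yes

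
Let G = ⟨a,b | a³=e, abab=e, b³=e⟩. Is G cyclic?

Every cyclic group is abelian. But a·b = ab while b·a = a²b², so a·b ≠ b·a and G is not abelian. Hence G is not cyclic.

Answer: No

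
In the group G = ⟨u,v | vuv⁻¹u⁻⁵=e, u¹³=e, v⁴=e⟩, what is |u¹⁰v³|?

Compute successive powers until reaching e:
  (u¹⁰v³)¹ = u¹⁰v³, (u¹⁰v³)² = u¹²v², (u¹⁰v³)³ = u²v, (u¹⁰v³)⁴ = e.
The smallest positive k with (u¹⁰v³)ᵏ = e is 4.

Answer: 4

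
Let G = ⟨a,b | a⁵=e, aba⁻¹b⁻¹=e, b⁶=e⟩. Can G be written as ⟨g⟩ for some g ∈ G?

|G| = 30. The element ab has order 30 (its powers give 30 distinct elements), so ⟨ab⟩ = G and G is cyclic.

Answer: Yes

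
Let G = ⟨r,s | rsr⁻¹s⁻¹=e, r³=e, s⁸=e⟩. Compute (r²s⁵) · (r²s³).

Compute (r²s⁵) · (r²s³) by multiplying left to right and reducing via the relations at each step:
  (r²s⁵) · r² = rs⁵
  (rs⁵) · s³ = r

Answer: r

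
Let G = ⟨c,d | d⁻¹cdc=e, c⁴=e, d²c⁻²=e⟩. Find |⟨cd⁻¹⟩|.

|⟨cd⁻¹⟩| equals the order of cd⁻¹. Compute successive powers until reaching e:
  (cd⁻¹)¹ = cd⁻¹, (cd⁻¹)² = c², (cd⁻¹)³ = cd, (cd⁻¹)⁴ = e.
The smallest positive k with (cd⁻¹)ᵏ = e is 4, so |⟨cd⁻¹⟩| = 4.

Answer: 4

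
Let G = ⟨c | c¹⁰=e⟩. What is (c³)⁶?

Compute successive powers of (c³), reducing at each step:
  (c³)²: (c³) · c³ = c⁶
  (c³)³: (c⁶) · c³ = c⁹
  (c³)⁴: (c⁹) · c³ = c²
  (c³)⁵: (c²) · c³ = c⁵
  (c³)⁶: (c⁵) · c³ = c⁸

Answer: c⁸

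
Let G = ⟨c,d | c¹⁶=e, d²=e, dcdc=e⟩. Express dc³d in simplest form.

Multiply left to right, reducing at each step:
  d · c³ = c¹³d
  (c¹³d) · d = c¹³

Answer: c¹³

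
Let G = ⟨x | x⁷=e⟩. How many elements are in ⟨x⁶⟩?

|⟨x⁶⟩| equals the order of x⁶. Compute successive powers until reaching e:
  (x⁶)¹ = x⁶, (x⁶)² = x⁵, (x⁶)³ = x⁴, (x⁶)⁴ = x³, (x⁶)⁵ = x², (x⁶)⁶ = x, (x⁶)⁷ = e.
The smallest positive k with (x⁶)ᵏ = e is 7, so |⟨x⁶⟩| = 7.

Answer: 7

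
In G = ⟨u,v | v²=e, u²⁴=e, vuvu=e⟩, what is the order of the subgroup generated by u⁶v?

|⟨u⁶v⟩| equals the order of u⁶v. Compute successive powers until reaching e:
  (u⁶v)¹ = u⁶v, (u⁶v)² = e.
The smallest positive k with (u⁶v)ᵏ = e is 2, so |⟨u⁶v⟩| = 2.

Answer: 2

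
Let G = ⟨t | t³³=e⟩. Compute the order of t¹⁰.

Compute successive powers until reaching e:
  (t¹⁰)¹ = t¹⁰, (t¹⁰)² = t²⁰, (t¹⁰)³ = t³⁰, (t¹⁰)⁴ = t⁷, (t¹⁰)⁵ = t¹⁷, (t¹⁰)⁶ = t²⁷, (t¹⁰)⁷ = t⁴, (t¹⁰)⁸ = t¹⁴, (t¹⁰)⁹ = t²⁴, (t¹⁰)¹⁰ = t, (t¹⁰)¹¹ = t¹¹, (t¹⁰)¹² = t²¹, (t¹⁰)¹³ = t³¹, (t¹⁰)¹⁴ = t⁸, (t¹⁰)¹⁵ = t¹⁸, (t¹⁰)¹⁶ = t²⁸, (t¹⁰)¹⁷ = t⁵, (t¹⁰)¹⁸ = t¹⁵, (t¹⁰)¹⁹ = t²⁵, (t¹⁰)²⁰ = t², (t¹⁰)²¹ = t¹², (t¹⁰)²² = t²², (t¹⁰)²³ = t³², (t¹⁰)²⁴ = t⁹, (t¹⁰)²⁵ = t¹⁹, (t¹⁰)²⁶ = t²⁹, (t¹⁰)²⁷ = t⁶, (t¹⁰)²⁸ = t¹⁶, (t¹⁰)²⁹ = t²⁶, (t¹⁰)³⁰ = t³, (t¹⁰)³¹ = t¹³, (t¹⁰)³² = t²³, (t¹⁰)³³ = e.
The smallest positive k with (t¹⁰)ᵏ = e is 33.

Answer: 33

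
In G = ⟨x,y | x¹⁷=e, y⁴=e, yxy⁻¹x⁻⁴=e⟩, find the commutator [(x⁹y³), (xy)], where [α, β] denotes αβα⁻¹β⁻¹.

[(x⁹y³), (xy)] = (x⁹y³)·(xy)·(x⁹y³)⁻¹·(xy)⁻¹.
  (x⁹y³) · (xy) = x⁵
  (x⁵) · (x¹⁵y) = x³y
  (x³y) · (x⁴y³) = x²

Answer: x²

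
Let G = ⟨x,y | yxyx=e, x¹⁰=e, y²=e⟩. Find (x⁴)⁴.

Compute successive powers of (x⁴), reducing at each step:
  (x⁴)²: (x⁴) · x⁴ = x⁸
  (x⁴)³: (x⁸) · x⁴ = x²
  (x⁴)⁴: (x²) · x⁴ = x⁶

Answer: x⁶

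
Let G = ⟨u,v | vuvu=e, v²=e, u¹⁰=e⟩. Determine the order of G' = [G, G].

G' = [G, G] is generated by all commutators. The generator-pair commutators are: [u, v] = u².
The subgroup they normally generate is {e, u², u⁴, u⁶, u⁸}, of order 5.
Check: |G/G'| = 20/5 = 4 is the order of the abelianisation.

Answer: 5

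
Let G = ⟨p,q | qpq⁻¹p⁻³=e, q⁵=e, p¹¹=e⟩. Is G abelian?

p·q = pq but q·p = p³q, so p·q ≠ q·p and G is not abelian.

Answer: No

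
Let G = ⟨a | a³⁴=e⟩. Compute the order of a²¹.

Compute successive powers until reaching e:
  (a²¹)¹ = a²¹, (a²¹)² = a⁸, (a²¹)³ = a²⁹, (a²¹)⁴ = a¹⁶, (a²¹)⁵ = a³, (a²¹)⁶ = a²⁴, (a²¹)⁷ = a¹¹, (a²¹)⁸ = a³², (a²¹)⁹ = a¹⁹, (a²¹)¹⁰ = a⁶, (a²¹)¹¹ = a²⁷, (a²¹)¹² = a¹⁴, (a²¹)¹³ = a, (a²¹)¹⁴ = a²², (a²¹)¹⁵ = a⁹, (a²¹)¹⁶ = a³⁰, (a²¹)¹⁷ = a¹⁷, (a²¹)¹⁸ = a⁴, (a²¹)¹⁹ = a²⁵, (a²¹)²⁰ = a¹², (a²¹)²¹ = a³³, (a²¹)²² = a²⁰, (a²¹)²³ = a⁷, (a²¹)²⁴ = a²⁸, (a²¹)²⁵ = a¹⁵, (a²¹)²⁶ = a², (a²¹)²⁷ = a²³, (a²¹)²⁸ = a¹⁰, (a²¹)²⁹ = a³¹, (a²¹)³⁰ = a¹⁸, (a²¹)³¹ = a⁵, (a²¹)³² = a²⁶, (a²¹)³³ = a¹³, (a²¹)³⁴ = e.
The smallest positive k with (a²¹)ᵏ = e is 34.

Answer: 34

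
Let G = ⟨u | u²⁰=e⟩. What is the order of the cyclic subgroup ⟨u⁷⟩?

|⟨u⁷⟩| equals the order of u⁷. Compute successive powers until reaching e:
  (u⁷)¹ = u⁷, (u⁷)² = u¹⁴, (u⁷)³ = u, (u⁷)⁴ = u⁸, (u⁷)⁵ = u¹⁵, (u⁷)⁶ = u², (u⁷)⁷ = u⁹, (u⁷)⁸ = u¹⁶, (u⁷)⁹ = u³, (u⁷)¹⁰ = u¹⁰, (u⁷)¹¹ = u¹⁷, (u⁷)¹² = u⁴, (u⁷)¹³ = u¹¹, (u⁷)¹⁴ = u¹⁸, (u⁷)¹⁵ = u⁵, (u⁷)¹⁶ = u¹², (u⁷)¹⁷ = u¹⁹, (u⁷)¹⁸ = u⁶, (u⁷)¹⁹ = u¹³, (u⁷)²⁰ = e.
The smallest positive k with (u⁷)ᵏ = e is 20, so |⟨u⁷⟩| = 20.

Answer: 20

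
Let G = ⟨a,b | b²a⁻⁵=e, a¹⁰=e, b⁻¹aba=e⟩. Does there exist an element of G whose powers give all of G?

Every cyclic group is abelian. But a·b = ab while b·a = a⁴b⁻¹, so a·b ≠ b·a and G is not abelian. Hence G is not cyclic.

Answer: No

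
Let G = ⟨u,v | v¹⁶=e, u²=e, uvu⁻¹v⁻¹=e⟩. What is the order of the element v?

Compute successive powers until reaching e:
  v¹ = v, v² = v², v³ = v³, v⁴ = v⁴, v⁵ = v⁵, v⁶ = v⁶, v⁷ = v⁷, v⁸ = v⁸, v⁹ = v⁹, v¹⁰ = v¹⁰, v¹¹ = v¹¹, v¹² = v¹², v¹³ = v¹³, v¹⁴ = v¹⁴, v¹⁵ = v¹⁵, v¹⁶ = e.
The smallest positive k with vᵏ = e is 16.

Answer: 16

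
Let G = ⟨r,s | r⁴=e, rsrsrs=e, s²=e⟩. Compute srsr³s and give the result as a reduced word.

Multiply left to right, reducing at each step:
  s · r = sr
  (sr) · s = r³sr³
  (r³sr³) · r³ = r³sr²
  (r³sr²) · s = r³sr²s

Answer: r³sr²s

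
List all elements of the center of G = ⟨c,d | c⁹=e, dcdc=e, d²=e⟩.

An element z ∈ Z(G) iff z commutes with every generator.
For example e is central: e·c = c = c·e; e·d = d = d·e.
Whereas c ∉ Z(G) since c·d = cd ≠ c⁸d = d·c.
Checking each of the 18 elements this way gives Z(G) = {e}, of order 1.

Answer: {e}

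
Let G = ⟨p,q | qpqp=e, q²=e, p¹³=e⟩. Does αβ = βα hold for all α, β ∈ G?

p·q = pq but q·p = p¹²q, so p·q ≠ q·p and G is not abelian.

Answer: No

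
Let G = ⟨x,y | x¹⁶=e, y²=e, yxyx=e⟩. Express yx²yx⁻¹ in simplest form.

Multiply left to right, reducing at each step:
  y · x² = x¹⁴y
  (x¹⁴y) · y = x¹⁴
  (x¹⁴) · x⁻¹ = x¹³

Answer: x¹³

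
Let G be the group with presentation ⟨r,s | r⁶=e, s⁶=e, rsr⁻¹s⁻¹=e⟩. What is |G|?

Enumerate words in the generators, reducing via the relations: the distinct elements are
  {e, r, s, rs, r², r³, r⁴, r⁵, s², s³, s⁴, s⁵, rs², rs³, rs⁴, rs⁵, r²s, r³s, r⁴s, r⁵s, r²s², r²s³, r²s⁴, r²s⁵, r³s², r³s³, r³s⁴, r³s⁵, r⁴s², r⁴s³, r⁴s⁴, r⁴s⁵, r⁵s², r⁵s³, r⁵s⁴, r⁵s⁵}.
No further products give new elements, so |G| = 36.

Answer: 36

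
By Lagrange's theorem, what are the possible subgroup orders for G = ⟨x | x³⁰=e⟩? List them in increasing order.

|G| = 30 = 2 · 3 · 5. By Lagrange's theorem the order of any subgroup divides 30; the divisors of 30 are 1, 2, 3, 5, 6, 10, 15, 30.

Answer: 1, 2, 3, 5, 6, 10, 15, 30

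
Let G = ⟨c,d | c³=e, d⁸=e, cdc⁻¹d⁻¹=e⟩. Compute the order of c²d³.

Compute successive powers until reaching e:
  (c²d³)¹ = c²d³, (c²d³)² = cd⁶, (c²d³)³ = d, (c²d³)⁴ = c²d⁴, (c²d³)⁵ = cd⁷, (c²d³)⁶ = d², (c²d³)⁷ = c²d⁵, (c²d³)⁸ = c, (c²d³)⁹ = d³, (c²d³)¹⁰ = c²d⁶, (c²d³)¹¹ = cd, (c²d³)¹² = d⁴, (c²d³)¹³ = c²d⁷, (c²d³)¹⁴ = cd², (c²d³)¹⁵ = d⁵, (c²d³)¹⁶ = c², (c²d³)¹⁷ = cd³, (c²d³)¹⁸ = d⁶, (c²d³)¹⁹ = c²d, (c²d³)²⁰ = cd⁴, (c²d³)²¹ = d⁷, (c²d³)²² = c²d², (c²d³)²³ = cd⁵, (c²d³)²⁴ = e.
The smallest positive k with (c²d³)ᵏ = e is 24.

Answer: 24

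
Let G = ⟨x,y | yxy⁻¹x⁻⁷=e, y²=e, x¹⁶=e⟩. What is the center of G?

An element z ∈ Z(G) iff z commutes with every generator.
For example x⁸ is central: (x⁸)·x = x⁹ = x·(x⁸); (x⁸)·y = x⁸y = y·(x⁸).
Whereas x ∉ Z(G) since x·y = xy ≠ x⁷y = y·x.
Checking each of the 32 elements this way gives Z(G) = {e, x⁸}, of order 2.

Answer: {e, x⁸}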